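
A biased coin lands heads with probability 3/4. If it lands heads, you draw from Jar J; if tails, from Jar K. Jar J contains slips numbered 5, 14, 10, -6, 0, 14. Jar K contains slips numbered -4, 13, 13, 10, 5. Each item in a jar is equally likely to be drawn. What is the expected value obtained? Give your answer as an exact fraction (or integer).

259/40

E[X | Jar J] = (5 + 14 + 10 − 6 + 0 + 14)/6 = 37/6
E[X | Jar K] = (-4 + 13 + 13 + 10 + 5)/5 = 37/5
E[X] = (3/4)·37/6 + (1/4)·37/5 = 259/40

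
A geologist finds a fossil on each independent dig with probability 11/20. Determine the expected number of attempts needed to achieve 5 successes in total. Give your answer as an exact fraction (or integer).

By linearity (sum of 5 independent geometric waits), E[trials] = 5/p = 5/(11/20) = 100/11.

100/11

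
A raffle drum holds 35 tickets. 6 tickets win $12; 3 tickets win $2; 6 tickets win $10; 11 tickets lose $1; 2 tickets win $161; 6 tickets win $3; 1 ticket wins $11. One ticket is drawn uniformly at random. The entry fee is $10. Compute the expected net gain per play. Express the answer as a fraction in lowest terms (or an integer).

128/35 dollars

E[payout] = (6/35)·12 + (3/35)·2 + (6/35)·10 + (11/35)·(-1) + (2/35)·161 + (6/35)·3 + (1/35)·11 = 478/35
Expected profit = 478/35 − 10 = 128/35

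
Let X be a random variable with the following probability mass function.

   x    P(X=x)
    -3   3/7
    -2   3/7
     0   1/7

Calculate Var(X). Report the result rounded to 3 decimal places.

E[X] = (3/7)·(-3) + (3/7)·(-2) + (1/7)·0 = -15/7
E[X²] = (3/7)·9 + (3/7)·4 + (1/7)·0 = 39/7
Var(X) = 39/7 − (-15/7)² = 48/49 ≈ 0.980

0.980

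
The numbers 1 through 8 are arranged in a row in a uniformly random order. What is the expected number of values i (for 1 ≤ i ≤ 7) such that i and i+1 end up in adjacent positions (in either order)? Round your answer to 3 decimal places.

1.750

For each i ∈ {1,…,7}, let Xᵢ = 1 if i and i+1 are adjacent. P(Xᵢ=1) = 2·(8−1)!/8! = 2/8.
By linearity, E[ΣXᵢ] = (7)·(2/8) = 7/4.
≈ 1.750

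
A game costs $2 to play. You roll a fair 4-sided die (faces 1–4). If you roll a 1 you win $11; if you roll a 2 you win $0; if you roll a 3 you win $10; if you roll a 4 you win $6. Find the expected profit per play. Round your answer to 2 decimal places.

$4.75

E[payout] = (1/4)·0 + (1/4)·6 + (1/4)·10 + (1/4)·11 = 27/4
Expected profit = 27/4 − 2 = 19/4 ≈ $4.75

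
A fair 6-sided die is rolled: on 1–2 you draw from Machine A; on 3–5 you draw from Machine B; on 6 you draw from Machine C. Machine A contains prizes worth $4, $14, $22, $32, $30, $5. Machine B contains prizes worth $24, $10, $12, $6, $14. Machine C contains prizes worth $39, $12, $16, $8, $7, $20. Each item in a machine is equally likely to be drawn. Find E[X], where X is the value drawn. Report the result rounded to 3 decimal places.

$15.378

E[X | Machine A] = (4 + 14 + 22 + 32 + 30 + 5)/6 = 107/6
E[X | Machine B] = (24 + 10 + 12 + 6 + 14)/5 = 66/5
E[X | Machine C] = (39 + 12 + 16 + 8 + 7 + 20)/6 = 17
E[X] = (1/3)·107/6 + (1/2)·66/5 + (1/6)·17 = 692/45 ≈ 15.378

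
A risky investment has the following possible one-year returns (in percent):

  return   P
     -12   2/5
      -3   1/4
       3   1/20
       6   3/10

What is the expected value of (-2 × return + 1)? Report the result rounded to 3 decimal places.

8.200

E[-2x+1] = (2/5)·25 + (1/4)·7 + (1/20)·(-5) + (3/10)·(-11)
     = 41/5 ≈ 8.200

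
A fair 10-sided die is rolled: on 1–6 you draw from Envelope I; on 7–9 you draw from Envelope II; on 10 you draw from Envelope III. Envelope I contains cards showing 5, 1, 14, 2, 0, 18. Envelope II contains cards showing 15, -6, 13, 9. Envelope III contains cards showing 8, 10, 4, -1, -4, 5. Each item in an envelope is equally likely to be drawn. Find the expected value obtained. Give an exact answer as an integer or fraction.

803/120

E[X | Envelope I] = (5 + 1 + 14 + 2 + 0 + 18)/6 = 20/3
E[X | Envelope II] = (15 − 6 + 13 + 9)/4 = 31/4
E[X | Envelope III] = (8 + 10 + 4 − 1 − 4 + 5)/6 = 11/3
E[X] = (3/5)·20/3 + (3/10)·31/4 + (1/10)·11/3 = 803/120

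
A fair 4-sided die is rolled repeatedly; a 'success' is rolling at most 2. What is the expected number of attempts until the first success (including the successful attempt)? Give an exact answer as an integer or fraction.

For a geometric distribution, E[trials] = 1/p = 1/(1/2) = 2.

2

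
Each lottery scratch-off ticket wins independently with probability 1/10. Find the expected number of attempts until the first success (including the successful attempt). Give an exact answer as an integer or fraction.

10

For a geometric distribution, E[trials] = 1/p = 1/(1/10) = 10.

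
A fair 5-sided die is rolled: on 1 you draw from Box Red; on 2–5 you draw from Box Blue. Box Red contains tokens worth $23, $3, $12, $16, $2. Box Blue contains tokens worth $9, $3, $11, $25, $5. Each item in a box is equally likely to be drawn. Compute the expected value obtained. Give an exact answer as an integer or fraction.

268/25 dollars

E[X | Box Red] = (23 + 3 + 12 + 16 + 2)/5 = 56/5
E[X | Box Blue] = (9 + 3 + 11 + 25 + 5)/5 = 53/5
E[X] = (1/5)·56/5 + (4/5)·53/5 = 268/25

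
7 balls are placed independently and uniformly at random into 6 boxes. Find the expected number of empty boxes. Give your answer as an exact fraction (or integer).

78125/46656

Let Xⱼ=1 if box j is empty. P(Xⱼ=1) = ((6-1)/6)^7 = 78125/279936.
By linearity, E[#empty] = 6·78125/279936 = 78125/46656.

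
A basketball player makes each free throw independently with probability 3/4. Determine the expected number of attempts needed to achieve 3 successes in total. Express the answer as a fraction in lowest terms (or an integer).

4

By linearity (sum of 3 independent geometric waits), E[trials] = 3/p = 3/(3/4) = 4.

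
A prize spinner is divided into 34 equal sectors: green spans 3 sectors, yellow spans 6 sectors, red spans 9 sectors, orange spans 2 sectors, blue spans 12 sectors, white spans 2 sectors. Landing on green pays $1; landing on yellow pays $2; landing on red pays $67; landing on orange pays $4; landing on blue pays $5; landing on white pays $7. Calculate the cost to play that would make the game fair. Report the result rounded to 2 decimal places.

$20.59

E[payout] = (3/34)·1 + (6/34)·2 + (9/34)·67 + (2/34)·4 + (12/34)·5 + (2/34)·7 = 350/17
Fair fee = E[payout] = 350/17 ≈ $20.59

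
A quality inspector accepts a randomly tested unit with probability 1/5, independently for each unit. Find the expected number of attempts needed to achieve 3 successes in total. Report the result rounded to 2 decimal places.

By linearity (sum of 3 independent geometric waits), E[trials] = 3/p = 3/(1/5) = 15.
≈ 15.00

15.00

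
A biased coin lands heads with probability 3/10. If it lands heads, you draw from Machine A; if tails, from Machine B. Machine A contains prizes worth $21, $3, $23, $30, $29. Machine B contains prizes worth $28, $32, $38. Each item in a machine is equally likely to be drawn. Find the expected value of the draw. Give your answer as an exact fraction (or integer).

E[X | Machine A] = (21 + 3 + 23 + 30 + 29)/5 = 106/5
E[X | Machine B] = (28 + 32 + 38)/3 = 98/3
E[X] = (3/10)·106/5 + (7/10)·98/3 = 2192/75

2192/75 dollars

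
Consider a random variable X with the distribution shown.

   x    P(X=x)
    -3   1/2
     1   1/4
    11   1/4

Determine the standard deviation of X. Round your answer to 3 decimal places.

E[X] = 3/2, E[X²] = 35
Var(X) = E[X²] − (E[X])² = 35 − 9/4 = 131/4
SD(X) = √(131/4) ≈ 5.723

5.723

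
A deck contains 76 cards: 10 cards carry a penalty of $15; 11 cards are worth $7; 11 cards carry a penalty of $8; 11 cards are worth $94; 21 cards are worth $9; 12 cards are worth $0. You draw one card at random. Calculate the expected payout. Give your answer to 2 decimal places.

$13.97

E[payout] = (10/76)·(-15) + (11/76)·7 + (11/76)·(-8) + (11/76)·94 + (21/76)·9 + (12/76)·0 = 531/38
≈ $13.97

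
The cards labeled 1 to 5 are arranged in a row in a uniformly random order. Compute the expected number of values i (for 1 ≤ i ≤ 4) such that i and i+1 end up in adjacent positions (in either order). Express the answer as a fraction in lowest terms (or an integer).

8/5

For each i ∈ {1,…,4}, let Xᵢ = 1 if i and i+1 are adjacent. P(Xᵢ=1) = 2·(5−1)!/5! = 2/5.
By linearity, E[ΣXᵢ] = (4)·(2/5) = 8/5.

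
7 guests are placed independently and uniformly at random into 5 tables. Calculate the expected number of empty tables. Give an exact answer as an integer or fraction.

Let Xⱼ=1 if table j is empty. P(Xⱼ=1) = ((5-1)/5)^7 = 16384/78125.
By linearity, E[#empty] = 5·16384/78125 = 16384/15625.

16384/15625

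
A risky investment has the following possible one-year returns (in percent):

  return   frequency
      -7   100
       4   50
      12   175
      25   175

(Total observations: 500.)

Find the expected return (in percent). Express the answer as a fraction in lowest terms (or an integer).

239/20

Total = 500, so P(return=-7) = 100/500, etc.
E[X] = (1/5)·(-7) + (1/10)·4 + (7/20)·12 + (7/20)·25
     = 239/20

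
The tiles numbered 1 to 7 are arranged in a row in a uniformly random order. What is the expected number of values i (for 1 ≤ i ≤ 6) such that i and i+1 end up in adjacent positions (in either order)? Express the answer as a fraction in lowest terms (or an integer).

For each i ∈ {1,…,6}, let Xᵢ = 1 if i and i+1 are adjacent. P(Xᵢ=1) = 2·(7−1)!/7! = 2/7.
By linearity, E[ΣXᵢ] = (6)·(2/7) = 12/7.

12/7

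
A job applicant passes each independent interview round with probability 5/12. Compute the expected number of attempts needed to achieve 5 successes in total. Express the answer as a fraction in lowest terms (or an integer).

12

By linearity (sum of 5 independent geometric waits), E[trials] = 5/p = 5/(5/12) = 12.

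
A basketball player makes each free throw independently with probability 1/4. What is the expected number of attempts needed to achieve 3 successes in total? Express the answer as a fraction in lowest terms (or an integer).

12

By linearity (sum of 3 independent geometric waits), E[trials] = 3/p = 3/(1/4) = 12.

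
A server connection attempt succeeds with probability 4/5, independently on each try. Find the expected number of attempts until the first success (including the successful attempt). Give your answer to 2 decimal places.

For a geometric distribution, E[trials] = 1/p = 1/(4/5) = 5/4.
≈ 1.25

1.25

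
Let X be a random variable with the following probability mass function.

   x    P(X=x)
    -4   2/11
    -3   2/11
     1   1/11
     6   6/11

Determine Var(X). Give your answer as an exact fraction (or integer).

2408/121

E[X] = (2/11)·(-4) + (2/11)·(-3) + (1/11)·1 + (6/11)·6 = 23/11
E[X²] = (2/11)·16 + (2/11)·9 + (1/11)·1 + (6/11)·36 = 267/11
Var(X) = 267/11 − (23/11)² = 2408/121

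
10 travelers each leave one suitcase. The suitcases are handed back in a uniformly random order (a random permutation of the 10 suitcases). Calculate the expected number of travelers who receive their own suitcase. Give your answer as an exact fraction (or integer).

Let Xᵢ = 1 if person i gets their own suitcase. For each i, P(Xᵢ=1) = 1/10.
By linearity of expectation, E[X₁+…+X_10] = 10·(1/10) = 1.

1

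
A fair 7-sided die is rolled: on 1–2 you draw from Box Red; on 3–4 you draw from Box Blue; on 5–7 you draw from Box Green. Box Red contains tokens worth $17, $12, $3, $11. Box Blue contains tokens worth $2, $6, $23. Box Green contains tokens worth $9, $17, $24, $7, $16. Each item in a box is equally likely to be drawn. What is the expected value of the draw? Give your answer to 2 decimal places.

$12.28

E[X | Box Red] = (17 + 12 + 3 + 11)/4 = 43/4
E[X | Box Blue] = (2 + 6 + 23)/3 = 31/3
E[X | Box Green] = (9 + 17 + 24 + 7 + 16)/5 = 73/5
E[X] = (2/7)·43/4 + (2/7)·31/3 + (3/7)·73/5 = 2579/210 ≈ 12.28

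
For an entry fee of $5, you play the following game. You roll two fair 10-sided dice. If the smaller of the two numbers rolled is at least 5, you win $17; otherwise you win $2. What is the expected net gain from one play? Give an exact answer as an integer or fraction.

12/5 dollars

E[payout] = (16/25)·2 + (9/25)·17 = 37/5
Expected profit = 37/5 − 5 = 12/5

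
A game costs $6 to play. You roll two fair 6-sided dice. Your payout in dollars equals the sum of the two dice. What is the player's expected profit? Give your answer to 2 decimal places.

$1.00

Distribution of the sum of the two dice: 2 w.p. 1/36, 3 w.p. 1/18, 4 w.p. 1/12, 5 w.p. 1/9, 6 w.p. 5/36, 7 w.p. 1/6, …
E[payout] = (1/36)·2 + (1/18)·3 + (1/12)·4 + (1/9)·5 + (5/36)·6 + (1/6)·7 + (5/36)·8 + (1/9)·9 + (1/12)·10 + (1/18)·11 + (1/36)·12 = 7
Expected profit = 7 − 6 = 1 ≈ $1.00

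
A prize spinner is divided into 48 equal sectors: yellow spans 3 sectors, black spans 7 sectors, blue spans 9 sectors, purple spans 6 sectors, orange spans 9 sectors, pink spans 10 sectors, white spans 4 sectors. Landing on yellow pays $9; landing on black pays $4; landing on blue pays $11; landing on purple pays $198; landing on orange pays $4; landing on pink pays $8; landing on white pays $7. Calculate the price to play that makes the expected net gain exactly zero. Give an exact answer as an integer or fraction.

E[payout] = (3/48)·9 + (7/48)·4 + (9/48)·11 + (6/48)·198 + (9/48)·4 + (10/48)·8 + (4/48)·7 = 743/24
Fair fee = E[payout] = 743/24

743/24 dollars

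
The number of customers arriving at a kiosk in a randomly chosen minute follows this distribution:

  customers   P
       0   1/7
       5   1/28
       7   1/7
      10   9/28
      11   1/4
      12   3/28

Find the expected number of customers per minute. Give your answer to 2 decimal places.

8.43

E[X] = (1/7)·0 + (1/28)·5 + (1/7)·7 + (9/28)·10 + (1/4)·11 + (3/28)·12
     = 59/7 ≈ 8.43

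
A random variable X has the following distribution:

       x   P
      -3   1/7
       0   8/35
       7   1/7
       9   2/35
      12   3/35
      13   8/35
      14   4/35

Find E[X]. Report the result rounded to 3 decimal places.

E[X] = (1/7)·(-3) + (8/35)·0 + (1/7)·7 + (2/35)·9 + (3/35)·12 + (8/35)·13 + (4/35)·14
     = 234/35 ≈ 6.686

6.686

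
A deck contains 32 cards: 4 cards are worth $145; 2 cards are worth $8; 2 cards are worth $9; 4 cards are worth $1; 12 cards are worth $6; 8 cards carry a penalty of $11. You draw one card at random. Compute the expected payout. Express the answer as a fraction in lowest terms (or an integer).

E[payout] = (4/32)·145 + (2/32)·8 + (2/32)·9 + (4/32)·1 + (12/32)·6 + (8/32)·(-11) = 301/16

301/16 dollars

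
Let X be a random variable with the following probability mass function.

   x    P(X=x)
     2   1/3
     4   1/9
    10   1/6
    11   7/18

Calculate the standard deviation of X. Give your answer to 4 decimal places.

4.1295

E[X] = 127/18, E[X²] = 401/6
Var(X) = E[X²] − (E[X])² = 401/6 − 16129/324 = 5525/324
SD(X) = √(5525/324) ≈ 4.1295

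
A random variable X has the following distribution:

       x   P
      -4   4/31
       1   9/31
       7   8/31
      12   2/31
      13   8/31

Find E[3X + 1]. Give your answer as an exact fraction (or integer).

E[3x+1] = (4/31)·(-11) + (9/31)·4 + (8/31)·22 + (2/31)·37 + (8/31)·40
     = 562/31

562/31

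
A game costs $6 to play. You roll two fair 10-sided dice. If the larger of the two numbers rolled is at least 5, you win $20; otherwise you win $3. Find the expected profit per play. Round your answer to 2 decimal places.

$11.28

E[payout] = (4/25)·3 + (21/25)·20 = 432/25
Expected profit = 432/25 − 6 = 282/25 ≈ $11.28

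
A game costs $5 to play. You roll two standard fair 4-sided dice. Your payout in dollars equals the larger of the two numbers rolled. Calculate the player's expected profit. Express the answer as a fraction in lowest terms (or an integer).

-15/8 dollars

Distribution of the larger of the two numbers rolled: 1 w.p. 1/16, 2 w.p. 3/16, 3 w.p. 5/16, 4 w.p. 7/16
E[payout] = (1/16)·1 + (3/16)·2 + (5/16)·3 + (7/16)·4 = 25/8
Expected profit = 25/8 − 5 = -15/8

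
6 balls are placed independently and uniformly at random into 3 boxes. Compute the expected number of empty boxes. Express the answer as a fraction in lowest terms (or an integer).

64/243

Let Xⱼ=1 if box j is empty. P(Xⱼ=1) = ((3-1)/3)^6 = 64/729.
By linearity, E[#empty] = 3·64/729 = 64/243.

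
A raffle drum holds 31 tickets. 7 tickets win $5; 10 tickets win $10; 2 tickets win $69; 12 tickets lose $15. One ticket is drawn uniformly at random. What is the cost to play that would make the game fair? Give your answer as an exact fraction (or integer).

$3

E[payout] = (7/31)·5 + (10/31)·10 + (2/31)·69 + (12/31)·(-15) = 3
Fair fee = E[payout] = 3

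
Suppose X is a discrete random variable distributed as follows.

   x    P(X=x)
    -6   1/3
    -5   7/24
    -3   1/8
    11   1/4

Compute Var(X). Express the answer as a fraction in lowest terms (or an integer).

E[X] = (1/3)·(-6) + (7/24)·(-5) + (1/8)·(-3) + (1/4)·11 = -13/12
E[X²] = (1/3)·36 + (7/24)·25 + (1/8)·9 + (1/4)·121 = 152/3
Var(X) = 152/3 − (-13/12)² = 7127/144

7127/144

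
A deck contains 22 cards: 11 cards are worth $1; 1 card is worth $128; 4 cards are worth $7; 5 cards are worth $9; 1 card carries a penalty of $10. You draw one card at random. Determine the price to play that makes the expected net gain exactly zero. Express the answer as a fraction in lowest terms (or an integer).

101/11 dollars

E[payout] = (11/22)·1 + (1/22)·128 + (4/22)·7 + (5/22)·9 + (1/22)·(-10) = 101/11
Fair fee = E[payout] = 101/11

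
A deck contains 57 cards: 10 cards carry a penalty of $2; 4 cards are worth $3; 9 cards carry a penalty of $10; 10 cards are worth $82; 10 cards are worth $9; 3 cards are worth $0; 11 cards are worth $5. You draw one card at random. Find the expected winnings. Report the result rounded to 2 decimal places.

E[payout] = (10/57)·(-2) + (4/57)·3 + (9/57)·(-10) + (10/57)·82 + (10/57)·9 + (3/57)·0 + (11/57)·5 = 289/19
≈ $15.21

$15.21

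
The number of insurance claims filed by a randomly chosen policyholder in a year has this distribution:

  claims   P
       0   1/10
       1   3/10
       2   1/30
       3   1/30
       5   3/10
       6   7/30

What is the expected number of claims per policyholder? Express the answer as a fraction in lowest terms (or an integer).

E[X] = (1/10)·0 + (3/10)·1 + (1/30)·2 + (1/30)·3 + (3/10)·5 + (7/30)·6
     = 101/30

101/30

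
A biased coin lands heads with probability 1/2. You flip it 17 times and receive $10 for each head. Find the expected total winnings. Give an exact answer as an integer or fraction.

$85

E[#heads] = 17·1/2 = 17/2 (linearity over flips).
E[winnings] = 10·17/2 = 85.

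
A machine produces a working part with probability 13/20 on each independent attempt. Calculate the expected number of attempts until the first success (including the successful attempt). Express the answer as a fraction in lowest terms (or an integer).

For a geometric distribution, E[trials] = 1/p = 1/(13/20) = 20/13.

20/13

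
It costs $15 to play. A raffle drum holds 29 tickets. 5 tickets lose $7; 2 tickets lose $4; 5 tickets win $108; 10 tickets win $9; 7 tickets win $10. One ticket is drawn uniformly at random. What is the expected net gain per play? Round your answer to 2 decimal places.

$7.66

E[payout] = (5/29)·(-7) + (2/29)·(-4) + (5/29)·108 + (10/29)·9 + (7/29)·10 = 657/29
Expected profit = 657/29 − 15 = 222/29 ≈ $7.66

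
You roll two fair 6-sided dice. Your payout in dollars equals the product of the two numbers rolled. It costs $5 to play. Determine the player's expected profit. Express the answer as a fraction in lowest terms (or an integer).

Distribution of the product of the two numbers rolled: 1 w.p. 1/36, 2 w.p. 1/18, 3 w.p. 1/18, 4 w.p. 1/12, 5 w.p. 1/18, 6 w.p. 1/9, …
E[payout] = (1/36)·1 + (1/18)·2 + (1/18)·3 + (1/12)·4 + (1/18)·5 + (1/9)·6 + (1/18)·8 + (1/36)·9 + (1/18)·10 + (1/9)·12 + (1/18)·15 + (1/36)·16 + (1/18)·18 + (1/18)·20 + (1/18)·24 + (1/36)·25 + (1/18)·30 + (1/36)·36 = 49/4
Expected profit = 49/4 − 5 = 29/4

29/4 dollars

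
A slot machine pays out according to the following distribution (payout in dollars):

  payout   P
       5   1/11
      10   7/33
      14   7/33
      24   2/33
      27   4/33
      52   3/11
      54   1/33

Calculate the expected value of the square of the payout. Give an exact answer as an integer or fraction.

33467/33

E[X²] = (1/11)·25 + (7/33)·100 + (7/33)·196 + (2/33)·576 + (4/33)·729 + (3/11)·2704 + (1/33)·2916
     = 33467/33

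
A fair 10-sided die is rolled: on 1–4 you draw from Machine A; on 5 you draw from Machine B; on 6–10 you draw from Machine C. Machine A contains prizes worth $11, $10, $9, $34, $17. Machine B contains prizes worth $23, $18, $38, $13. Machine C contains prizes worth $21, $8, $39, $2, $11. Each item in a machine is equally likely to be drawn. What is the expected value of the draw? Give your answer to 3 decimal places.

$16.880

E[X | Machine A] = (11 + 10 + 9 + 34 + 17)/5 = 81/5
E[X | Machine B] = (23 + 18 + 38 + 13)/4 = 23
E[X | Machine C] = (21 + 8 + 39 + 2 + 11)/5 = 81/5
E[X] = (2/5)·81/5 + (1/10)·23 + (1/2)·81/5 = 422/25 ≈ 16.880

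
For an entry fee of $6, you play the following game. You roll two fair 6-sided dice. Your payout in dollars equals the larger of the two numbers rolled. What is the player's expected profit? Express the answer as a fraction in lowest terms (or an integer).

Distribution of the larger of the two numbers rolled: 1 w.p. 1/36, 2 w.p. 1/12, 3 w.p. 5/36, 4 w.p. 7/36, 5 w.p. 1/4, 6 w.p. 11/36
E[payout] = (1/36)·1 + (1/12)·2 + (5/36)·3 + (7/36)·4 + (1/4)·5 + (11/36)·6 = 161/36
Expected profit = 161/36 − 6 = -55/36

-55/36 dollars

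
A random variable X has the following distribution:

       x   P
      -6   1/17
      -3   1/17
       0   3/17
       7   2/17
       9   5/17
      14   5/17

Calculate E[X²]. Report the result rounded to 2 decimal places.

89.88

E[X²] = (1/17)·36 + (1/17)·9 + (3/17)·0 + (2/17)·49 + (5/17)·81 + (5/17)·196
     = 1528/17 ≈ 89.88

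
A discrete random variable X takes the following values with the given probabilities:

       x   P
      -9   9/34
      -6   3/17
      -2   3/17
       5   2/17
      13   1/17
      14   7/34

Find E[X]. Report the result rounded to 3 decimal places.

E[X] = (9/34)·(-9) + (3/17)·(-6) + (3/17)·(-2) + (2/17)·5 + (1/17)·13 + (7/34)·14
     = 15/34 ≈ 0.441

0.441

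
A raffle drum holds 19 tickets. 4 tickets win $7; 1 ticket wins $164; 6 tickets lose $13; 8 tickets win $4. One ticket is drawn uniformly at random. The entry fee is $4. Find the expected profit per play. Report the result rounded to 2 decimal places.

E[payout] = (4/19)·7 + (1/19)·164 + (6/19)·(-13) + (8/19)·4 = 146/19
Expected profit = 146/19 − 4 = 70/19 ≈ $3.68

$3.68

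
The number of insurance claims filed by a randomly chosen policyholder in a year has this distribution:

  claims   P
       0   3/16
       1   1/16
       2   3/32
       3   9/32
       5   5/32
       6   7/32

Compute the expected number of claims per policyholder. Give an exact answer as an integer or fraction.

51/16

E[X] = (3/16)·0 + (1/16)·1 + (3/32)·2 + (9/32)·3 + (5/32)·5 + (7/32)·6
     = 51/16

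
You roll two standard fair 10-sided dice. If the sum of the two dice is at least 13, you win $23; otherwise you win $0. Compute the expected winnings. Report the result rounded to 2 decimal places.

$8.28

E[payout] = (16/25)·0 + (9/25)·23 = 207/25
≈ $8.28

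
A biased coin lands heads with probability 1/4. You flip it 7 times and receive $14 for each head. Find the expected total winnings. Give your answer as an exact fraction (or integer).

E[#heads] = 7·1/4 = 7/4 (linearity over flips).
E[winnings] = 14·7/4 = 49/2.

49/2 dollars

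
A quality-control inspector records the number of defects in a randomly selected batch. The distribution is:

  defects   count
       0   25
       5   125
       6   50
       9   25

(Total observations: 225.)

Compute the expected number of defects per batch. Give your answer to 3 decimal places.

Total = 225, so P(defects=0) = 25/225, etc.
E[X] = (1/9)·0 + (5/9)·5 + (2/9)·6 + (1/9)·9
     = 46/9 ≈ 5.111

5.111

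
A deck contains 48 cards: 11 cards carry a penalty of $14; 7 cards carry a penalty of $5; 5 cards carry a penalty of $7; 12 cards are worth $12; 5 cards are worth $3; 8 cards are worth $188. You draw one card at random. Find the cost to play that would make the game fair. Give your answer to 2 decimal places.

E[payout] = (11/48)·(-14) + (7/48)·(-5) + (5/48)·(-7) + (12/48)·12 + (5/48)·3 + (8/48)·188 = 1439/48
Fair fee = E[payout] = 1439/48 ≈ $29.98

$29.98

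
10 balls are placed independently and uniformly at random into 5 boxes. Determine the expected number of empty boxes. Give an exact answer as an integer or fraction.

1048576/1953125

Let Xⱼ=1 if box j is empty. P(Xⱼ=1) = ((5-1)/5)^10 = 1048576/9765625.
By linearity, E[#empty] = 5·1048576/9765625 = 1048576/1953125.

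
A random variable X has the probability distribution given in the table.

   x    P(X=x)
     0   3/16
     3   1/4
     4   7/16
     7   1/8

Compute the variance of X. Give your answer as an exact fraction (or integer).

255/64

E[X] = (3/16)·0 + (1/4)·3 + (7/16)·4 + (1/8)·7 = 27/8
E[X²] = (3/16)·0 + (1/4)·9 + (7/16)·16 + (1/8)·49 = 123/8
Var(X) = 123/8 − (27/8)² = 255/64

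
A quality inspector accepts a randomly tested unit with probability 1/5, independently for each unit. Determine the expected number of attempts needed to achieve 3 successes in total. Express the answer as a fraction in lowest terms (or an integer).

15

By linearity (sum of 3 independent geometric waits), E[trials] = 3/p = 3/(1/5) = 15.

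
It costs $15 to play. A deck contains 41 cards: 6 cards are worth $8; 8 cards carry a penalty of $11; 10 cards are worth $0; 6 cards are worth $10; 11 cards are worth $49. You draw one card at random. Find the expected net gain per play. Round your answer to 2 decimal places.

E[payout] = (6/41)·8 + (8/41)·(-11) + (10/41)·0 + (6/41)·10 + (11/41)·49 = 559/41
Expected profit = 559/41 − 15 = -56/41 ≈ -$1.37

-$1.37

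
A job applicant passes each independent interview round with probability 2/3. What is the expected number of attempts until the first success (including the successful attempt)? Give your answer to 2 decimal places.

For a geometric distribution, E[trials] = 1/p = 1/(2/3) = 3/2.
≈ 1.50

1.50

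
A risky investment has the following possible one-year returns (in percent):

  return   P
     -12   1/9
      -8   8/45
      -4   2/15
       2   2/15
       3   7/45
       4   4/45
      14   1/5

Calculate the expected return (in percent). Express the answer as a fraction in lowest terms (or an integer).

E[X] = (1/9)·(-12) + (8/45)·(-8) + (2/15)·(-4) + (2/15)·2 + (7/45)·3 + (4/45)·4 + (1/5)·14
     = 3/5

3/5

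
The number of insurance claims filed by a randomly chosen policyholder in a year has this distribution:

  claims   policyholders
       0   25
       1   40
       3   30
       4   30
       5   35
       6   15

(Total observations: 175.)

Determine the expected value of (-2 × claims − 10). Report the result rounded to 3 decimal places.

Total = 175, so P(claims=0) = 25/175, etc.
E[-2x-10] = (1/7)·(-10) + (8/35)·(-12) + (6/35)·(-16) + (6/35)·(-18) + (1/5)·(-20) + (3/35)·(-22)
     = -556/35 ≈ -15.886

-15.886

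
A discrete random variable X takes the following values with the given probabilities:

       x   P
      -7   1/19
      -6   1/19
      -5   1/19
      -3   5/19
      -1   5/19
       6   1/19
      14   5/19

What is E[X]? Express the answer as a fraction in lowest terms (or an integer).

E[X] = (1/19)·(-7) + (1/19)·(-6) + (1/19)·(-5) + (5/19)·(-3) + (5/19)·(-1) + (1/19)·6 + (5/19)·14
     = 2

2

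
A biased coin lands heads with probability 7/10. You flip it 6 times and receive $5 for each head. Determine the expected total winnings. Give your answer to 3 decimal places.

E[#heads] = 6·7/10 = 21/5 (linearity over flips).
E[winnings] = 5·21/5 = 21.
≈ 21.000

$21.000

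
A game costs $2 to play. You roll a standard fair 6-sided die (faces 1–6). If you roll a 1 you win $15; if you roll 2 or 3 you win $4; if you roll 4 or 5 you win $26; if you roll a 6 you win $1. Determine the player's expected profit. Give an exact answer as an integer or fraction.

32/3 dollars

E[payout] = (1/6)·1 + (1/3)·4 + (1/6)·15 + (1/3)·26 = 38/3
Expected profit = 38/3 − 2 = 32/3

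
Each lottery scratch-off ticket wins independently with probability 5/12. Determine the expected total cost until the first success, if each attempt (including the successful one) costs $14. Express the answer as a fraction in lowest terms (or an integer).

168/5 dollars

E[#attempts] = 1/p = 12/5; E[cost] = 14·12/5 = 168/5.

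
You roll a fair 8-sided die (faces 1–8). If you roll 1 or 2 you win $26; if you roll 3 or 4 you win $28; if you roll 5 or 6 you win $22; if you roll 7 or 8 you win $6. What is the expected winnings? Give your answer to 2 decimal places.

E[payout] = (1/4)·6 + (1/4)·22 + (1/4)·26 + (1/4)·28 = 41/2
≈ $20.50

$20.50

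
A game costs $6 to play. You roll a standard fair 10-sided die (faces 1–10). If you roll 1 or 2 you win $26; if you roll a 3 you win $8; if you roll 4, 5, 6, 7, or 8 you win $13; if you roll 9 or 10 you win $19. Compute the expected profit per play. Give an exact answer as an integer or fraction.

E[payout] = (1/10)·8 + (1/2)·13 + (1/5)·19 + (1/5)·26 = 163/10
Expected profit = 163/10 − 6 = 103/10

103/10 dollars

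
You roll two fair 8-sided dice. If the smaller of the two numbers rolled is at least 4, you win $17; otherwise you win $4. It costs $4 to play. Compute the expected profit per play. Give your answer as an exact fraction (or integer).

E[payout] = (39/64)·4 + (25/64)·17 = 581/64
Expected profit = 581/64 − 4 = 325/64

325/64 dollars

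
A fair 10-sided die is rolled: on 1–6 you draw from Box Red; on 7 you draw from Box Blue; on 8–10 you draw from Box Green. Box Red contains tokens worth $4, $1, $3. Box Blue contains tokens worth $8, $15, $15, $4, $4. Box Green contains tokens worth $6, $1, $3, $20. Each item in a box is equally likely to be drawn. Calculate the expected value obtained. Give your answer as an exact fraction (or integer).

E[X | Box Red] = (4 + 1 + 3)/3 = 8/3
E[X | Box Blue] = (8 + 15 + 15 + 4 + 4)/5 = 46/5
E[X | Box Green] = (6 + 1 + 3 + 20)/4 = 15/2
E[X] = (3/5)·8/3 + (1/10)·46/5 + (3/10)·15/2 = 477/100

477/100 dollars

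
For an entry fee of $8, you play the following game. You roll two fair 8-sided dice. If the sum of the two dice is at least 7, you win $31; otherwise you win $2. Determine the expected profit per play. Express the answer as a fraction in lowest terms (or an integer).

E[payout] = (15/64)·2 + (49/64)·31 = 1549/64
Expected profit = 1549/64 − 8 = 1037/64

1037/64 dollars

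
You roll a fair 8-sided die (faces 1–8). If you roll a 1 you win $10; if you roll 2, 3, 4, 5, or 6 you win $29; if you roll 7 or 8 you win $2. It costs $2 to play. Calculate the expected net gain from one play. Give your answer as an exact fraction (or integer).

143/8 dollars

E[payout] = (1/4)·2 + (1/8)·10 + (5/8)·29 = 159/8
Expected profit = 159/8 − 2 = 143/8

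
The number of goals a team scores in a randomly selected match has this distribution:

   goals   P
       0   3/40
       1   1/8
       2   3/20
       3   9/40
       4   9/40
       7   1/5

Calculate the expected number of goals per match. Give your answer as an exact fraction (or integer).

E[X] = (3/40)·0 + (1/8)·1 + (3/20)·2 + (9/40)·3 + (9/40)·4 + (1/5)·7
     = 17/5

17/5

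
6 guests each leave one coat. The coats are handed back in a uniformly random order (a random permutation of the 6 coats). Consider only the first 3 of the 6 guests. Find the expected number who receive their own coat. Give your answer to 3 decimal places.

Let Xᵢ = 1 if person i gets their own coat. For each i, P(Xᵢ=1) = 1/6.
By linearity of expectation, E[X₁+…+X_3] = 3·(1/6) = 1/2.
≈ 0.500

0.500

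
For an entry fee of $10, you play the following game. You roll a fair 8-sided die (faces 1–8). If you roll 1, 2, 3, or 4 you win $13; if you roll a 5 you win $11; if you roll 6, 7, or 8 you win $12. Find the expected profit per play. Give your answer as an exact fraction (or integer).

19/8 dollars

E[payout] = (1/8)·11 + (3/8)·12 + (1/2)·13 = 99/8
Expected profit = 99/8 − 10 = 19/8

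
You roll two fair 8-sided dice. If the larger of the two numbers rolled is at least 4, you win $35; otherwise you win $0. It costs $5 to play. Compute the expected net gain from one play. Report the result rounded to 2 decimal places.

$25.08

E[payout] = (9/64)·0 + (55/64)·35 = 1925/64
Expected profit = 1925/64 − 5 = 1605/64 ≈ $25.08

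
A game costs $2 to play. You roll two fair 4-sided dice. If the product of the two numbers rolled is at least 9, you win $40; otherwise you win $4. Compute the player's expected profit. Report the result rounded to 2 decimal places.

$11.00

E[payout] = (3/4)·4 + (1/4)·40 = 13
Expected profit = 13 − 2 = 11 ≈ $11.00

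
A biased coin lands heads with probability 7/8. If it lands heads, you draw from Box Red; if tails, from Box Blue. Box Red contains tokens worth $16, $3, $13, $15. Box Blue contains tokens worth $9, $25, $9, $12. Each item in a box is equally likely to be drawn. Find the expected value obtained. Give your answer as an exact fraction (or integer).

$12

E[X | Box Red] = (16 + 3 + 13 + 15)/4 = 47/4
E[X | Box Blue] = (9 + 25 + 9 + 12)/4 = 55/4
E[X] = (7/8)·47/4 + (1/8)·55/4 = 12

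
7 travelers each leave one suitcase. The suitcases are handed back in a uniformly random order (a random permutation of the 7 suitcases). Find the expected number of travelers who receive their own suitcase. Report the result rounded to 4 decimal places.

Let Xᵢ = 1 if person i gets their own suitcase. For each i, P(Xᵢ=1) = 1/7.
By linearity of expectation, E[X₁+…+X_7] = 7·(1/7) = 1.
≈ 1.0000

1.0000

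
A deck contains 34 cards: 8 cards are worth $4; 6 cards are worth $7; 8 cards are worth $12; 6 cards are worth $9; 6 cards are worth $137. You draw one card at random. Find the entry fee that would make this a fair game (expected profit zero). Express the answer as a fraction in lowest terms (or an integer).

523/17 dollars

E[payout] = (8/34)·4 + (6/34)·7 + (8/34)·12 + (6/34)·9 + (6/34)·137 = 523/17
Fair fee = E[payout] = 523/17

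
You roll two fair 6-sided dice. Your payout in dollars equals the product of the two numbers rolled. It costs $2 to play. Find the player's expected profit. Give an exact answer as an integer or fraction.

Distribution of the product of the two numbers rolled: 1 w.p. 1/36, 2 w.p. 1/18, 3 w.p. 1/18, 4 w.p. 1/12, 5 w.p. 1/18, 6 w.p. 1/9, …
E[payout] = (1/36)·1 + (1/18)·2 + (1/18)·3 + (1/12)·4 + (1/18)·5 + (1/9)·6 + (1/18)·8 + (1/36)·9 + (1/18)·10 + (1/9)·12 + (1/18)·15 + (1/36)·16 + (1/18)·18 + (1/18)·20 + (1/18)·24 + (1/36)·25 + (1/18)·30 + (1/36)·36 = 49/4
Expected profit = 49/4 − 2 = 41/4

41/4 dollars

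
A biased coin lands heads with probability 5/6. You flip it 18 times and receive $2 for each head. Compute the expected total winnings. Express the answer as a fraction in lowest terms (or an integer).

$30

E[#heads] = 18·5/6 = 15 (linearity over flips).
E[winnings] = 2·15 = 30.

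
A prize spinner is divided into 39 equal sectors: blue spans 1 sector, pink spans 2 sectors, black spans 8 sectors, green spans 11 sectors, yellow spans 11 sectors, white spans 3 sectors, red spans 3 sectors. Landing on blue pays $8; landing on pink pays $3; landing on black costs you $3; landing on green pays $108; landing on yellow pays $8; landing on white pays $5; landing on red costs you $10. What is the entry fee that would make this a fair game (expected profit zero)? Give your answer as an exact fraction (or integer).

417/13 dollars

E[payout] = (1/39)·8 + (2/39)·3 + (8/39)·(-3) + (11/39)·108 + (11/39)·8 + (3/39)·5 + (3/39)·(-10) = 417/13
Fair fee = E[payout] = 417/13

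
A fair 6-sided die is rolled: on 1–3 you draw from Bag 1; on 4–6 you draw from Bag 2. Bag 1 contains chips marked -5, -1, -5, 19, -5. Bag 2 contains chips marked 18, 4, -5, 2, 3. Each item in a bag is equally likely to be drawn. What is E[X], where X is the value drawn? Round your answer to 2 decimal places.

E[X | Bag 1] = (-5 − 1 − 5 + 19 − 5)/5 = 3/5
E[X | Bag 2] = (18 + 4 − 5 + 2 + 3)/5 = 22/5
E[X] = (1/2)·3/5 + (1/2)·22/5 = 5/2 ≈ 2.50

2.50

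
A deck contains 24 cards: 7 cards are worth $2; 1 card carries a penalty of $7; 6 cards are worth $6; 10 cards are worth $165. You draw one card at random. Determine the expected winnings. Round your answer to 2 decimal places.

E[payout] = (7/24)·2 + (1/24)·(-7) + (6/24)·6 + (10/24)·165 = 1693/24
≈ $70.54

$70.54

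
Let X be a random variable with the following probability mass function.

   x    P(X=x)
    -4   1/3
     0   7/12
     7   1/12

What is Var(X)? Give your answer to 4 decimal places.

E[X] = (1/3)·(-4) + (7/12)·0 + (1/12)·7 = -3/4
E[X²] = (1/3)·16 + (7/12)·0 + (1/12)·49 = 113/12
Var(X) = 113/12 − (-3/4)² = 425/48 ≈ 8.8542

8.8542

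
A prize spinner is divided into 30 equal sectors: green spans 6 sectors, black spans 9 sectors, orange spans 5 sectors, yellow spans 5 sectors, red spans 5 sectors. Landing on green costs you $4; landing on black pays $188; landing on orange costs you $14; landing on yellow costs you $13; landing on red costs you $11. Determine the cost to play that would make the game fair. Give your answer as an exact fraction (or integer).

739/15 dollars

E[payout] = (6/30)·(-4) + (9/30)·188 + (5/30)·(-14) + (5/30)·(-13) + (5/30)·(-11) = 739/15
Fair fee = E[payout] = 739/15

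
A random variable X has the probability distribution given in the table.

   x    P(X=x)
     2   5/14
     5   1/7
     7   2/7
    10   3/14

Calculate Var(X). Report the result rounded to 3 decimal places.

9.388

E[X] = (5/14)·2 + (1/7)·5 + (2/7)·7 + (3/14)·10 = 39/7
E[X²] = (5/14)·4 + (1/7)·25 + (2/7)·49 + (3/14)·100 = 283/7
Var(X) = 283/7 − (39/7)² = 460/49 ≈ 9.388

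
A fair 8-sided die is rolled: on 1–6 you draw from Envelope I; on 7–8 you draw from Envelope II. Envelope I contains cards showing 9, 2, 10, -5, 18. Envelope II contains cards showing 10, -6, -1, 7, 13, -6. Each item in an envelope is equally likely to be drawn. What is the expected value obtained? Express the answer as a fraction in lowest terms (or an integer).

E[X | Envelope I] = (9 + 2 + 10 − 5 + 18)/5 = 34/5
E[X | Envelope II] = (10 − 6 − 1 + 7 + 13 − 6)/6 = 17/6
E[X] = (3/4)·34/5 + (1/4)·17/6 = 697/120

697/120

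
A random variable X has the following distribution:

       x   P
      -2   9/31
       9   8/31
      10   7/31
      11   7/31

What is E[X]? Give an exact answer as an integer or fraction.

E[X] = (9/31)·(-2) + (8/31)·9 + (7/31)·10 + (7/31)·11
     = 201/31

201/31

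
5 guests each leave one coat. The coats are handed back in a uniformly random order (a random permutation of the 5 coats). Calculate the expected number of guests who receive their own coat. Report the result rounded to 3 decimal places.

1.000

Let Xᵢ = 1 if person i gets their own coat. For each i, P(Xᵢ=1) = 1/5.
By linearity of expectation, E[X₁+…+X_5] = 5·(1/5) = 1.
≈ 1.000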